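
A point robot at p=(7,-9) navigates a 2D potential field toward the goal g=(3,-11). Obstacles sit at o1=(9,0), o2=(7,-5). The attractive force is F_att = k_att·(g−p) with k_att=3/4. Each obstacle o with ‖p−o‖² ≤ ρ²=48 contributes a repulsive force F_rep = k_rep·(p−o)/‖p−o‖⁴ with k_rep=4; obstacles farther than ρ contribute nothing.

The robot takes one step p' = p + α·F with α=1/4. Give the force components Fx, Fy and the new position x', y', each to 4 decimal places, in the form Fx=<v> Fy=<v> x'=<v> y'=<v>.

Fx=-3.0000 Fy=-1.5625 x'=6.2500 y'=-9.3906

F_att = 3/4·(g−p) = 3/4·(-4,-2) = (-3.0000,-1.5000)
o1: d²=85 > ρ²=48 → inactive
o2: d²=16 ≤ ρ²=48; F_rep = 4·(0,-4)/16² = (0.0000,-0.0625)
F = F_att + ΣF_rep = (-3.0000,-1.5625)
p' = p + 1/4·F = (6.2500,-9.3906)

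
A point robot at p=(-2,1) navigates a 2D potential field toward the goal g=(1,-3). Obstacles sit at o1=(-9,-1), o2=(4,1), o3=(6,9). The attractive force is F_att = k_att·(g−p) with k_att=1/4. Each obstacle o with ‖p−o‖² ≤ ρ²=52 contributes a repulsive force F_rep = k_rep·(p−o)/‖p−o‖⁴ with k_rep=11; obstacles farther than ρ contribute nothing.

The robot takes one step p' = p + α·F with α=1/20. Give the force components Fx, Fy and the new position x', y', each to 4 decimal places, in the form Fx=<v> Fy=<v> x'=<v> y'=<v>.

F_att = 1/4·(g−p) = 1/4·(3,-4) = (0.7500,-1.0000)
o1: d²=53 > ρ²=52 → inactive
o2: d²=36 ≤ ρ²=52; F_rep = 11·(-6,0)/36² = (-0.0509,0.0000)
o3: d²=128 > ρ²=52 → inactive
F = F_att + ΣF_rep = (0.6991,-1.0000)
p' = p + 1/20·F = (-1.9650,0.9500)

Fx=0.6991 Fy=-1.0000 x'=-1.9650 y'=0.9500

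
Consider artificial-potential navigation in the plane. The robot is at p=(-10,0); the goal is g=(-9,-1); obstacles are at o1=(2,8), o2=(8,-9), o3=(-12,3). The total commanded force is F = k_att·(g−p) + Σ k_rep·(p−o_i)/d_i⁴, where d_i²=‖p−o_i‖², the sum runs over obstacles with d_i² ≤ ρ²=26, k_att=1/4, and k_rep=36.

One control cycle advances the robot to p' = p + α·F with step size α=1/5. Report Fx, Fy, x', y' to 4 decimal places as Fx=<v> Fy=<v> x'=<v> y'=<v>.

Fx=0.6760 Fy=-0.8891 x'=-9.8648 y'=-0.1778

F_att = 1/4·(g−p) = 1/4·(1,-1) = (0.2500,-0.2500)
o1: d²=208 > ρ²=26 → inactive
o2: d²=405 > ρ²=26 → inactive
o3: d²=13 ≤ ρ²=26; F_rep = 36·(2,-3)/13² = (0.4260,-0.6391)
F = F_att + ΣF_rep = (0.6760,-0.8891)
p' = p + 1/5·F = (-9.8648,-0.1778)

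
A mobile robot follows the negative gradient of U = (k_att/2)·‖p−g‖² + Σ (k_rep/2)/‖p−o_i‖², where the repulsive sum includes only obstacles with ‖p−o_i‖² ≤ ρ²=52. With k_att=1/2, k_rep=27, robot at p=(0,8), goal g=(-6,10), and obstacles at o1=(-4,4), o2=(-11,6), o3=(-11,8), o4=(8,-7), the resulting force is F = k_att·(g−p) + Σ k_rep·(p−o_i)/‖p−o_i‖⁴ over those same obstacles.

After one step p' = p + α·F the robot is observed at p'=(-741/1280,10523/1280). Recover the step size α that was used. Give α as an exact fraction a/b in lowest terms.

α = 1/5

F_att = 1/2·(g−p) = 1/2·(-6,2) = (-3.0000,1.0000)
o1: d²=32 ≤ ρ²=52; F_rep = 27·(4,4)/32² = (0.1055,0.1055)
o2: d²=125 > ρ²=52 → inactive
o3: d²=121 > ρ²=52 → inactive
o4: d²=289 > ρ²=52 → inactive
F = F_att + ΣF_rep = (-2.8945,1.1055)
Δp = p'−p = (-0.5789,0.2211); α = Δx/Fx = (-741/1280) / (-741/256) = 1/5
check: Δy/Fy = (283/1280) / (283/256) = 1/5 ✓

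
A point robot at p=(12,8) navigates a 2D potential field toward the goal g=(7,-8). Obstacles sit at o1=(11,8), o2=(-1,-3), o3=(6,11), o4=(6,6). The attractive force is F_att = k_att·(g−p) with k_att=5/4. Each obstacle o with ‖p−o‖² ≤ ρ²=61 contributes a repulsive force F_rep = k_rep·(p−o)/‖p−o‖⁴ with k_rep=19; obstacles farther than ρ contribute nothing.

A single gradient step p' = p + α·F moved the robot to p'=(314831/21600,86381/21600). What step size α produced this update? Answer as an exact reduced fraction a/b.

F_att = 5/4·(g−p) = 5/4·(-5,-16) = (-6.2500,-20.0000)
o1: d²=1 ≤ ρ²=61; F_rep = 19·(1,0)/1² = (19.0000,0.0000)
o2: d²=290 > ρ²=61 → inactive
o3: d²=45 ≤ ρ²=61; F_rep = 19·(6,-3)/45² = (0.0563,-0.0281)
o4: d²=40 ≤ ρ²=61; F_rep = 19·(6,2)/40² = (0.0712,0.0238)
F = F_att + ΣF_rep = (12.8775,-20.0044)
Δp = p'−p = (2.5755,-4.0009); α = Δx/Fx = (55631/21600) / (55631/4320) = 1/5
check: Δy/Fy = (-86419/21600) / (-86419/4320) = 1/5 ✓

α = 1/5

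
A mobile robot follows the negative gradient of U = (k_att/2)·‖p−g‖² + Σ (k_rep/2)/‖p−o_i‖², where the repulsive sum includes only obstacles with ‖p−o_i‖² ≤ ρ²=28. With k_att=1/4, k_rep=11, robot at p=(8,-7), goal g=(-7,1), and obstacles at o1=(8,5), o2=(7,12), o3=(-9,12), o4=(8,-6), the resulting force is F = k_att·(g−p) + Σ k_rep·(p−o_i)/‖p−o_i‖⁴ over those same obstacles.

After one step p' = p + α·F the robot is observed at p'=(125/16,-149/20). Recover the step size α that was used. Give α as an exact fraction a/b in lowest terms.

F_att = 1/4·(g−p) = 1/4·(-15,8) = (-3.7500,2.0000)
o1: d²=144 > ρ²=28 → inactive
o2: d²=362 > ρ²=28 → inactive
o3: d²=650 > ρ²=28 → inactive
o4: d²=1 ≤ ρ²=28; F_rep = 11·(0,-1)/1² = (0.0000,-11.0000)
F = F_att + ΣF_rep = (-3.7500,-9.0000)
Δp = p'−p = (-0.1875,-0.4500); α = Δx/Fx = (-3/16) / (-15/4) = 1/20
check: Δy/Fy = (-9/20) / (-9) = 1/20 ✓

α = 1/20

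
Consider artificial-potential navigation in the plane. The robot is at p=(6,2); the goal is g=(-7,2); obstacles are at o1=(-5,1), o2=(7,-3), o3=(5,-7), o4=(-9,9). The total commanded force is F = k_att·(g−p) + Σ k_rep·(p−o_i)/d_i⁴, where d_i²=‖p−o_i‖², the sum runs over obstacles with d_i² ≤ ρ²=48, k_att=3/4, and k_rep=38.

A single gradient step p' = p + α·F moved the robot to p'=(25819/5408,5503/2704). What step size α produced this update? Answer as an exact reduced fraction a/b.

F_att = 3/4·(g−p) = 3/4·(-13,0) = (-9.7500,0.0000)
o1: d²=122 > ρ²=48 → inactive
o2: d²=26 ≤ ρ²=48; F_rep = 38·(-1,5)/26² = (-0.0562,0.2811)
o3: d²=82 > ρ²=48 → inactive
o4: d²=274 > ρ²=48 → inactive
F = F_att + ΣF_rep = (-9.8062,0.2811)
Δp = p'−p = (-1.2258,0.0351); α = Δx/Fx = (-6629/5408) / (-6629/676) = 1/8
check: Δy/Fy = (95/2704) / (95/338) = 1/8 ✓

α = 1/8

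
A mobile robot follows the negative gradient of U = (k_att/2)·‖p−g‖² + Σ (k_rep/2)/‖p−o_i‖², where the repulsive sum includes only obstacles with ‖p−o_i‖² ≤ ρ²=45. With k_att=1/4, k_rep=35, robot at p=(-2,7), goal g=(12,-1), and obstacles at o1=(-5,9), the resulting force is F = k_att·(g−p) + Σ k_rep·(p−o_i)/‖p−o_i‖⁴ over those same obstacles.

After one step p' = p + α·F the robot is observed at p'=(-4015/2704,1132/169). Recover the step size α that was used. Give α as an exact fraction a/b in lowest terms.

F_att = 1/4·(g−p) = 1/4·(14,-8) = (3.5000,-2.0000)
o1: d²=13 ≤ ρ²=45; F_rep = 35·(3,-2)/13² = (0.6213,-0.4142)
F = F_att + ΣF_rep = (4.1213,-2.4142)
Δp = p'−p = (0.5152,-0.3018); α = Δx/Fx = (1393/2704) / (1393/338) = 1/8
check: Δy/Fy = (-51/169) / (-408/169) = 1/8 ✓

α = 1/8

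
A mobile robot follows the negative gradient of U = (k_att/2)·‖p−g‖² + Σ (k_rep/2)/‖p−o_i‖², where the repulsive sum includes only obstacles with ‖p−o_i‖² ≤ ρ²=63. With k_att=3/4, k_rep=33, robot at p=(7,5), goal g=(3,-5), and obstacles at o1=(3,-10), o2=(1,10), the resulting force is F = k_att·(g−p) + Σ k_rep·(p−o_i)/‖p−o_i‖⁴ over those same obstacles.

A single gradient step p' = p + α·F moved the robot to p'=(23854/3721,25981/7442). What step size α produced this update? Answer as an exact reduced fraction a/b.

F_att = 3/4·(g−p) = 3/4·(-4,-10) = (-3.0000,-7.5000)
o1: d²=241 > ρ²=63 → inactive
o2: d²=61 ≤ ρ²=63; F_rep = 33·(6,-5)/61² = (0.0532,-0.0443)
F = F_att + ΣF_rep = (-2.9468,-7.5443)
Δp = p'−p = (-0.5894,-1.5089); α = Δx/Fx = (-2193/3721) / (-10965/3721) = 1/5
check: Δy/Fy = (-11229/7442) / (-56145/7442) = 1/5 ✓

α = 1/5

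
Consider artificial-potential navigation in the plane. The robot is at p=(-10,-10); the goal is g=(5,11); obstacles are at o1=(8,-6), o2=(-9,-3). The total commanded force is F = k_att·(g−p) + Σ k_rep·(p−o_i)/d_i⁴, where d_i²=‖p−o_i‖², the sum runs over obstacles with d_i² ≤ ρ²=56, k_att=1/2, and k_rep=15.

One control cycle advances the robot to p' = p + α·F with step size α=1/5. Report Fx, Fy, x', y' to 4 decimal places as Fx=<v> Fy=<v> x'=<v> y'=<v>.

F_att = 1/2·(g−p) = 1/2·(15,21) = (7.5000,10.5000)
o1: d²=340 > ρ²=56 → inactive
o2: d²=50 ≤ ρ²=56; F_rep = 15·(-1,-7)/50² = (-0.0060,-0.0420)
F = F_att + ΣF_rep = (7.4940,10.4580)
p' = p + 1/5·F = (-8.5012,-7.9084)

Fx=7.4940 Fy=10.4580 x'=-8.5012 y'=-7.9084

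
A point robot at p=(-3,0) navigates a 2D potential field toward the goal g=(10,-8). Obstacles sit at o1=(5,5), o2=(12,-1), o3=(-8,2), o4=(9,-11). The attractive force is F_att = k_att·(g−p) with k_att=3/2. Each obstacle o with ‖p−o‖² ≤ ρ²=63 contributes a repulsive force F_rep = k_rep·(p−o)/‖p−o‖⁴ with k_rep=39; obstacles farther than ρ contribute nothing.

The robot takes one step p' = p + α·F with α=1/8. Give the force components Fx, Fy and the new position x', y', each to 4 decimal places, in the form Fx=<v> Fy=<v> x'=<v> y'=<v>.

F_att = 3/2·(g−p) = 3/2·(13,-8) = (19.5000,-12.0000)
o1: d²=89 > ρ²=63 → inactive
o2: d²=226 > ρ²=63 → inactive
o3: d²=29 ≤ ρ²=63; F_rep = 39·(5,-2)/29² = (0.2319,-0.0927)
o4: d²=265 > ρ²=63 → inactive
F = F_att + ΣF_rep = (19.7319,-12.0927)
p' = p + 1/8·F = (-0.5335,-1.5116)

Fx=19.7319 Fy=-12.0927 x'=-0.5335 y'=-1.5116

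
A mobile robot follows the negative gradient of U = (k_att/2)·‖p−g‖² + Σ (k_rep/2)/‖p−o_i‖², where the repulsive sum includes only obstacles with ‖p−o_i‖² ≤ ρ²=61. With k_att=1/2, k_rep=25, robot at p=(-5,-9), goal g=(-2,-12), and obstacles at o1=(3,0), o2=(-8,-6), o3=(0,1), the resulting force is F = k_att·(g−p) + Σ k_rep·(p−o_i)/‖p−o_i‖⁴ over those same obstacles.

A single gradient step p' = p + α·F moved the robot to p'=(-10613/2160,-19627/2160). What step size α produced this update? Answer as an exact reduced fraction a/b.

F_att = 1/2·(g−p) = 1/2·(3,-3) = (1.5000,-1.5000)
o1: d²=145 > ρ²=61 → inactive
o2: d²=18 ≤ ρ²=61; F_rep = 25·(3,-3)/18² = (0.2315,-0.2315)
o3: d²=125 > ρ²=61 → inactive
F = F_att + ΣF_rep = (1.7315,-1.7315)
Δp = p'−p = (0.0866,-0.0866); α = Δx/Fx = (187/2160) / (187/108) = 1/20
check: Δy/Fy = (-187/2160) / (-187/108) = 1/20 ✓

α = 1/20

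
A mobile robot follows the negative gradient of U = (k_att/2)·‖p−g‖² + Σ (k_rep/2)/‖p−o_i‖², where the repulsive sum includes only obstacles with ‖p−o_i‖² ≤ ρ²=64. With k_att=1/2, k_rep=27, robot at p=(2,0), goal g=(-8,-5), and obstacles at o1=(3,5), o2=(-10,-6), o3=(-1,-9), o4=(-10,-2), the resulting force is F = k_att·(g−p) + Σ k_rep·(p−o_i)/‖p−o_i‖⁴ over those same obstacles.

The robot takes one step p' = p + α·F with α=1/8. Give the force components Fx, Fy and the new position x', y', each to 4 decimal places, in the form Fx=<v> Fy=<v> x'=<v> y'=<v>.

Fx=-5.0399 Fy=-2.6997 x'=1.3700 y'=-0.3375

F_att = 1/2·(g−p) = 1/2·(-10,-5) = (-5.0000,-2.5000)
o1: d²=26 ≤ ρ²=64; F_rep = 27·(-1,-5)/26² = (-0.0399,-0.1997)
o2: d²=180 > ρ²=64 → inactive
o3: d²=90 > ρ²=64 → inactive
o4: d²=148 > ρ²=64 → inactive
F = F_att + ΣF_rep = (-5.0399,-2.6997)
p' = p + 1/8·F = (1.3700,-0.3375)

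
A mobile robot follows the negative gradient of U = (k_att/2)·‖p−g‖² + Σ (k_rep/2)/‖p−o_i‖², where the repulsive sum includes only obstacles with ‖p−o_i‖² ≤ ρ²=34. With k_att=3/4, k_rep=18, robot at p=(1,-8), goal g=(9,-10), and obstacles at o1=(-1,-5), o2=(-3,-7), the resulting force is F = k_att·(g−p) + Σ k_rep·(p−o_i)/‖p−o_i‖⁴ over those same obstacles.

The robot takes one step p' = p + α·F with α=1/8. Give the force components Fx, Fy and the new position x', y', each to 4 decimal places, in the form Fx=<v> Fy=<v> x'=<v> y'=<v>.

Fx=6.4622 Fy=-1.8818 x'=1.8078 y'=-8.2352

F_att = 3/4·(g−p) = 3/4·(8,-2) = (6.0000,-1.5000)
o1: d²=13 ≤ ρ²=34; F_rep = 18·(2,-3)/13² = (0.2130,-0.3195)
o2: d²=17 ≤ ρ²=34; F_rep = 18·(4,-1)/17² = (0.2491,-0.0623)
F = F_att + ΣF_rep = (6.4622,-1.8818)
p' = p + 1/8·F = (1.8078,-8.2352)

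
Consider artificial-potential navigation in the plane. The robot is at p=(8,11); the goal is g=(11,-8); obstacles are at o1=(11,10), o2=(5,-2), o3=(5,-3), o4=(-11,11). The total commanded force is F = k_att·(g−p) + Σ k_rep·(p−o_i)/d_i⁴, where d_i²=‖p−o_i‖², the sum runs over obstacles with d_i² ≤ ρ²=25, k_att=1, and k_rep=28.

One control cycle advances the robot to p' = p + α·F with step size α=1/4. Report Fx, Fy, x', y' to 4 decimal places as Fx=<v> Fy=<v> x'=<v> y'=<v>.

Fx=2.1600 Fy=-18.7200 x'=8.5400 y'=6.3200

F_att = 1·(g−p) = 1·(3,-19) = (3.0000,-19.0000)
o1: d²=10 ≤ ρ²=25; F_rep = 28·(-3,1)/10² = (-0.8400,0.2800)
o2: d²=178 > ρ²=25 → inactive
o3: d²=205 > ρ²=25 → inactive
o4: d²=361 > ρ²=25 → inactive
F = F_att + ΣF_rep = (2.1600,-18.7200)
p' = p + 1/4·F = (8.5400,6.3200)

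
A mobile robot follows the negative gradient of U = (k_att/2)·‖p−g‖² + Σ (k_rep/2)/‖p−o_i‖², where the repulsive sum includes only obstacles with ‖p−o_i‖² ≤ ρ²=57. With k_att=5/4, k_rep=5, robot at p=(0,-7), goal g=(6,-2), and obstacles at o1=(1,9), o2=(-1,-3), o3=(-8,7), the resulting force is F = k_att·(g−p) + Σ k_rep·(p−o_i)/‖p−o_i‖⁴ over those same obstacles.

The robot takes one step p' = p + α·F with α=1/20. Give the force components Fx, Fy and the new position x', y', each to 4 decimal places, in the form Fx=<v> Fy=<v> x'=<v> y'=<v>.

F_att = 5/4·(g−p) = 5/4·(6,5) = (7.5000,6.2500)
o1: d²=257 > ρ²=57 → inactive
o2: d²=17 ≤ ρ²=57; F_rep = 5·(1,-4)/17² = (0.0173,-0.0692)
o3: d²=260 > ρ²=57 → inactive
F = F_att + ΣF_rep = (7.5173,6.1808)
p' = p + 1/20·F = (0.3759,-6.6910)

Fx=7.5173 Fy=6.1808 x'=0.3759 y'=-6.6910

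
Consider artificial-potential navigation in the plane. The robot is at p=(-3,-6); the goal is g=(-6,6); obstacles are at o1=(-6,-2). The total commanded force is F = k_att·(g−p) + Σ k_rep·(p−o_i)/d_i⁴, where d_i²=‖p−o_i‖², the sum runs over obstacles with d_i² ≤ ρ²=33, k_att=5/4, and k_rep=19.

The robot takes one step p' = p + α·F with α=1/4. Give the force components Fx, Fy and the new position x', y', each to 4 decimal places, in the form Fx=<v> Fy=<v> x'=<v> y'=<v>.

Fx=-3.6588 Fy=14.8784 x'=-3.9147 y'=-2.2804

F_att = 5/4·(g−p) = 5/4·(-3,12) = (-3.7500,15.0000)
o1: d²=25 ≤ ρ²=33; F_rep = 19·(3,-4)/25² = (0.0912,-0.1216)
F = F_att + ΣF_rep = (-3.6588,14.8784)
p' = p + 1/4·F = (-3.9147,-2.2804)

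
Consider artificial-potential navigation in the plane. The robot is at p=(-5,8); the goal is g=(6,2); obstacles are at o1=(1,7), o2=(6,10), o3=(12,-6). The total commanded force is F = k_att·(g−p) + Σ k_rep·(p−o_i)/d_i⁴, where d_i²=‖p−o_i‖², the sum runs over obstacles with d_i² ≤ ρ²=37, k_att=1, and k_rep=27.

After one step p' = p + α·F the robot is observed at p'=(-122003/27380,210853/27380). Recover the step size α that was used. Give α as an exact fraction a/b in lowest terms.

α = 1/20

F_att = 1·(g−p) = 1·(11,-6) = (11.0000,-6.0000)
o1: d²=37 ≤ ρ²=37; F_rep = 27·(-6,1)/37² = (-0.1183,0.0197)
o2: d²=125 > ρ²=37 → inactive
o3: d²=485 > ρ²=37 → inactive
F = F_att + ΣF_rep = (10.8817,-5.9803)
Δp = p'−p = (0.5441,-0.2990); α = Δx/Fx = (14897/27380) / (14897/1369) = 1/20
check: Δy/Fy = (-8187/27380) / (-8187/1369) = 1/20 ✓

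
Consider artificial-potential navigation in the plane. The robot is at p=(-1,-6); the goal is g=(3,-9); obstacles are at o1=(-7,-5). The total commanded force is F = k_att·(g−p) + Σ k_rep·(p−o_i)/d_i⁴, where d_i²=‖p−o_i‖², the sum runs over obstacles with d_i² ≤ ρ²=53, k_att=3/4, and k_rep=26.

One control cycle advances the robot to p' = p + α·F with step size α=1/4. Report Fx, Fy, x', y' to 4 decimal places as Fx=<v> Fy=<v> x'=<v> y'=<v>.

Fx=3.1140 Fy=-2.2690 x'=-0.2215 y'=-6.5672

F_att = 3/4·(g−p) = 3/4·(4,-3) = (3.0000,-2.2500)
o1: d²=37 ≤ ρ²=53; F_rep = 26·(6,-1)/37² = (0.1140,-0.0190)
F = F_att + ΣF_rep = (3.1140,-2.2690)
p' = p + 1/4·F = (-0.2215,-6.5672)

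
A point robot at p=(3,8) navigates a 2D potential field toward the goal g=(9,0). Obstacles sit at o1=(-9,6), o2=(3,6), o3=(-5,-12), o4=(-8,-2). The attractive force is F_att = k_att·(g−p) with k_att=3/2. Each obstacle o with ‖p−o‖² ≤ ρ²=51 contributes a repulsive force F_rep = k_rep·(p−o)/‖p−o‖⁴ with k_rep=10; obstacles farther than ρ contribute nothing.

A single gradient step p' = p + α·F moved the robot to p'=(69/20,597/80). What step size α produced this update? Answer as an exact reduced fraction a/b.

α = 1/20

F_att = 3/2·(g−p) = 3/2·(6,-8) = (9.0000,-12.0000)
o1: d²=148 > ρ²=51 → inactive
o2: d²=4 ≤ ρ²=51; F_rep = 10·(0,2)/4² = (0.0000,1.2500)
o3: d²=464 > ρ²=51 → inactive
o4: d²=221 > ρ²=51 → inactive
F = F_att + ΣF_rep = (9.0000,-10.7500)
Δp = p'−p = (0.4500,-0.5375); α = Δx/Fx = (9/20) / (9) = 1/20
check: Δy/Fy = (-43/80) / (-43/4) = 1/20 ✓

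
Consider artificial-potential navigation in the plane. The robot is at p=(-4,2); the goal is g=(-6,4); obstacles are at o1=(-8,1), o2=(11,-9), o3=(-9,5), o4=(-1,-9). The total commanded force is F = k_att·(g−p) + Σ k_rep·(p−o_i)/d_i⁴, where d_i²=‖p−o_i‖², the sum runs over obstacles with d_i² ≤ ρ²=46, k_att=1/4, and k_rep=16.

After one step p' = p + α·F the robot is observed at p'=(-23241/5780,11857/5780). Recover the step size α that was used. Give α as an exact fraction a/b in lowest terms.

α = 1/10

F_att = 1/4·(g−p) = 1/4·(-2,2) = (-0.5000,0.5000)
o1: d²=17 ≤ ρ²=46; F_rep = 16·(4,1)/17² = (0.2215,0.0554)
o2: d²=346 > ρ²=46 → inactive
o3: d²=34 ≤ ρ²=46; F_rep = 16·(5,-3)/34² = (0.0692,-0.0415)
o4: d²=130 > ρ²=46 → inactive
F = F_att + ΣF_rep = (-0.2093,0.5138)
Δp = p'−p = (-0.0209,0.0514); α = Δx/Fx = (-121/5780) / (-121/578) = 1/10
check: Δy/Fy = (297/5780) / (297/578) = 1/10 ✓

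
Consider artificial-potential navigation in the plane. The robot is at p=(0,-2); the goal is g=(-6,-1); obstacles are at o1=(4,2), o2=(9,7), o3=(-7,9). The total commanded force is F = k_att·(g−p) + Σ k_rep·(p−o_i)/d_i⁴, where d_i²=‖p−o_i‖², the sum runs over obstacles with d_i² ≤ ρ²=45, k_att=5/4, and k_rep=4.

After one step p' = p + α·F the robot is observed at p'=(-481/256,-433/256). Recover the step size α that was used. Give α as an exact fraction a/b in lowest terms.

α = 1/4

F_att = 5/4·(g−p) = 5/4·(-6,1) = (-7.5000,1.2500)
o1: d²=32 ≤ ρ²=45; F_rep = 4·(-4,-4)/32² = (-0.0156,-0.0156)
o2: d²=162 > ρ²=45 → inactive
o3: d²=170 > ρ²=45 → inactive
F = F_att + ΣF_rep = (-7.5156,1.2344)
Δp = p'−p = (-1.8789,0.3086); α = Δx/Fx = (-481/256) / (-481/64) = 1/4
check: Δy/Fy = (79/256) / (79/64) = 1/4 ✓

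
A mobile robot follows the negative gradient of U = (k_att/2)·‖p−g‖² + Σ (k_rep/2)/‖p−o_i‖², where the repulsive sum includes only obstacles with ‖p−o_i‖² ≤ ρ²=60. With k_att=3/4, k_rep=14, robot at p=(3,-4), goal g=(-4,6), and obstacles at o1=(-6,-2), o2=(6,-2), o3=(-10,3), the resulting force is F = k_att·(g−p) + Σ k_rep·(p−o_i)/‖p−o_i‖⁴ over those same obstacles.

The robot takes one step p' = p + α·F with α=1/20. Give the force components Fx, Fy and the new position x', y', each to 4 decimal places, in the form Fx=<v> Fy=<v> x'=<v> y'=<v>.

F_att = 3/4·(g−p) = 3/4·(-7,10) = (-5.2500,7.5000)
o1: d²=85 > ρ²=60 → inactive
o2: d²=13 ≤ ρ²=60; F_rep = 14·(-3,-2)/13² = (-0.2485,-0.1657)
o3: d²=218 > ρ²=60 → inactive
F = F_att + ΣF_rep = (-5.4985,7.3343)
p' = p + 1/20·F = (2.7251,-3.6333)

Fx=-5.4985 Fy=7.3343 x'=2.7251 y'=-3.6333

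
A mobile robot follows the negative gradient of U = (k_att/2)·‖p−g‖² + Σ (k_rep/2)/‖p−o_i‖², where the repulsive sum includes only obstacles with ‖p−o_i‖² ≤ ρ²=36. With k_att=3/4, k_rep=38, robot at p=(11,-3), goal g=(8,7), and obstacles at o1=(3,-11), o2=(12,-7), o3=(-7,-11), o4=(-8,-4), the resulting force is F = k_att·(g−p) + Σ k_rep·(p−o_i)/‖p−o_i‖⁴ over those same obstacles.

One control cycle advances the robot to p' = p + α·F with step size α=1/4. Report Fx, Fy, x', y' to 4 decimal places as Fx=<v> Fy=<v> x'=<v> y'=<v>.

Fx=-2.3815 Fy=8.0260 x'=10.4046 y'=-0.9935

F_att = 3/4·(g−p) = 3/4·(-3,10) = (-2.2500,7.5000)
o1: d²=128 > ρ²=36 → inactive
o2: d²=17 ≤ ρ²=36; F_rep = 38·(-1,4)/17² = (-0.1315,0.5260)
o3: d²=388 > ρ²=36 → inactive
o4: d²=362 > ρ²=36 → inactive
F = F_att + ΣF_rep = (-2.3815,8.0260)
p' = p + 1/4·F = (10.4046,-0.9935)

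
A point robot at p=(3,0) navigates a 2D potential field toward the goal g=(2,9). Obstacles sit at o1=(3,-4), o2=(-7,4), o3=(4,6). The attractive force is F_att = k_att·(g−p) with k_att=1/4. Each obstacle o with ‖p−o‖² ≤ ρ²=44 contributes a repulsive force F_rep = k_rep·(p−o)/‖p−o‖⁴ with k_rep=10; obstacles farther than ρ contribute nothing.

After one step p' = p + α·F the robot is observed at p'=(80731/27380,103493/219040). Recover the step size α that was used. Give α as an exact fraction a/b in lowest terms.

α = 1/5

F_att = 1/4·(g−p) = 1/4·(-1,9) = (-0.2500,2.2500)
o1: d²=16 ≤ ρ²=44; F_rep = 10·(0,4)/16² = (0.0000,0.1562)
o2: d²=116 > ρ²=44 → inactive
o3: d²=37 ≤ ρ²=44; F_rep = 10·(-1,-6)/37² = (-0.0073,-0.0438)
F = F_att + ΣF_rep = (-0.2573,2.3624)
Δp = p'−p = (-0.0515,0.4725); α = Δx/Fx = (-1409/27380) / (-1409/5476) = 1/5
check: Δy/Fy = (103493/219040) / (103493/43808) = 1/5 ✓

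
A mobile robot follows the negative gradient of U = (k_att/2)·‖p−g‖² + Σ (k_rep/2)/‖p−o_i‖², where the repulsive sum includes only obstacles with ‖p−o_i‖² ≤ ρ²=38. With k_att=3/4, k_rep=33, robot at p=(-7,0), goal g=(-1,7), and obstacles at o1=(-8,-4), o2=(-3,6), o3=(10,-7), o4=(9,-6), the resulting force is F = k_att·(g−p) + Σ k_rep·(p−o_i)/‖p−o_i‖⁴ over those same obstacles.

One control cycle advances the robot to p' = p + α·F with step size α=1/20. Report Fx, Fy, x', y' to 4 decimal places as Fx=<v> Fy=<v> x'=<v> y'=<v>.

Fx=4.6142 Fy=5.7067 x'=-6.7693 y'=0.2853

F_att = 3/4·(g−p) = 3/4·(6,7) = (4.5000,5.2500)
o1: d²=17 ≤ ρ²=38; F_rep = 33·(1,4)/17² = (0.1142,0.4567)
o2: d²=52 > ρ²=38 → inactive
o3: d²=338 > ρ²=38 → inactive
o4: d²=292 > ρ²=38 → inactive
F = F_att + ΣF_rep = (4.6142,5.7067)
p' = p + 1/20·F = (-6.7693,0.2853)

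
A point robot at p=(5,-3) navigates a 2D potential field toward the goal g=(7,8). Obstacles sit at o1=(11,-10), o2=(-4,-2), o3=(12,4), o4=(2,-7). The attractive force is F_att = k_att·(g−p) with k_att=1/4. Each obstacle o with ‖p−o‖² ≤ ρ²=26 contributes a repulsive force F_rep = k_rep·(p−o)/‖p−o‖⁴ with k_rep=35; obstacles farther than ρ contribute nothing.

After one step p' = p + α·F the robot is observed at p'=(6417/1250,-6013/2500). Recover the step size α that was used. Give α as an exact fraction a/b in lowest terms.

α = 1/5

F_att = 1/4·(g−p) = 1/4·(2,11) = (0.5000,2.7500)
o1: d²=85 > ρ²=26 → inactive
o2: d²=82 > ρ²=26 → inactive
o3: d²=98 > ρ²=26 → inactive
o4: d²=25 ≤ ρ²=26; F_rep = 35·(3,4)/25² = (0.1680,0.2240)
F = F_att + ΣF_rep = (0.6680,2.9740)
Δp = p'−p = (0.1336,0.5948); α = Δx/Fx = (167/1250) / (167/250) = 1/5
check: Δy/Fy = (1487/2500) / (1487/500) = 1/5 ✓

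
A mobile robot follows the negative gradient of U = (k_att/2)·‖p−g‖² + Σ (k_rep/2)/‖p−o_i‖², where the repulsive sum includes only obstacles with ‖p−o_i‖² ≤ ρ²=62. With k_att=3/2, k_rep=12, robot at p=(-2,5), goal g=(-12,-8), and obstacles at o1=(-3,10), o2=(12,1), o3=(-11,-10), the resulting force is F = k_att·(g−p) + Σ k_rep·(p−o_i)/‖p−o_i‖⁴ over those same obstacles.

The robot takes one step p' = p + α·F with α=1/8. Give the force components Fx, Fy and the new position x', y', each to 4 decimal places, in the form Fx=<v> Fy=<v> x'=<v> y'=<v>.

F_att = 3/2·(g−p) = 3/2·(-10,-13) = (-15.0000,-19.5000)
o1: d²=26 ≤ ρ²=62; F_rep = 12·(1,-5)/26² = (0.0178,-0.0888)
o2: d²=212 > ρ²=62 → inactive
o3: d²=306 > ρ²=62 → inactive
F = F_att + ΣF_rep = (-14.9822,-19.5888)
p' = p + 1/8·F = (-3.8728,2.5514)

Fx=-14.9822 Fy=-19.5888 x'=-3.8728 y'=2.5514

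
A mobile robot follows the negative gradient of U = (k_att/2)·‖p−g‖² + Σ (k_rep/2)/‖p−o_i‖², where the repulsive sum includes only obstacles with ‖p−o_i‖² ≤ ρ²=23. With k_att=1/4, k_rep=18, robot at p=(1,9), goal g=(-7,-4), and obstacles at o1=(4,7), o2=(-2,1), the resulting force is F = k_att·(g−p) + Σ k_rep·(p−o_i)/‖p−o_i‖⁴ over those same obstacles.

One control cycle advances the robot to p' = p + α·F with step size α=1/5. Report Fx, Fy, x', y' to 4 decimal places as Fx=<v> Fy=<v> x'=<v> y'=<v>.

F_att = 1/4·(g−p) = 1/4·(-8,-13) = (-2.0000,-3.2500)
o1: d²=13 ≤ ρ²=23; F_rep = 18·(-3,2)/13² = (-0.3195,0.2130)
o2: d²=73 > ρ²=23 → inactive
F = F_att + ΣF_rep = (-2.3195,-3.0370)
p' = p + 1/5·F = (0.5361,8.3926)

Fx=-2.3195 Fy=-3.0370 x'=0.5361 y'=8.3926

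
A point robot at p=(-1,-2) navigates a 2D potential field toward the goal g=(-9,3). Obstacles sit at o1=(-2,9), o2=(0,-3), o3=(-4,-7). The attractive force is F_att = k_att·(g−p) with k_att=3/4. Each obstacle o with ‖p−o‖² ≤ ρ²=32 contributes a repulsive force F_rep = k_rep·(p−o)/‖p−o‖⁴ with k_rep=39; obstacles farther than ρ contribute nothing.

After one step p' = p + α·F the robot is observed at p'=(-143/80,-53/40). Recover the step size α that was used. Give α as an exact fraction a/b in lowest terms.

F_att = 3/4·(g−p) = 3/4·(-8,5) = (-6.0000,3.7500)
o1: d²=122 > ρ²=32 → inactive
o2: d²=2 ≤ ρ²=32; F_rep = 39·(-1,1)/2² = (-9.7500,9.7500)
o3: d²=34 > ρ²=32 → inactive
F = F_att + ΣF_rep = (-15.7500,13.5000)
Δp = p'−p = (-0.7875,0.6750); α = Δx/Fx = (-63/80) / (-63/4) = 1/20
check: Δy/Fy = (27/40) / (27/2) = 1/20 ✓

α = 1/20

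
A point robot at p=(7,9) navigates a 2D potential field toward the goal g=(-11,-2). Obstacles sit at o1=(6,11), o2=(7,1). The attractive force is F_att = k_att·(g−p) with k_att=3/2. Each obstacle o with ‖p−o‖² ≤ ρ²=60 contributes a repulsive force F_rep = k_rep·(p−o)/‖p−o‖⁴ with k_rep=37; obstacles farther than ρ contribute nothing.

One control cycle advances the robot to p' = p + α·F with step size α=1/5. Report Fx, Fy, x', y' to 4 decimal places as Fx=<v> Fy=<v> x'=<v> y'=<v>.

Fx=-25.5200 Fy=-19.4600 x'=1.8960 y'=5.1080

F_att = 3/2·(g−p) = 3/2·(-18,-11) = (-27.0000,-16.5000)
o1: d²=5 ≤ ρ²=60; F_rep = 37·(1,-2)/5² = (1.4800,-2.9600)
o2: d²=64 > ρ²=60 → inactive
F = F_att + ΣF_rep = (-25.5200,-19.4600)
p' = p + 1/5·F = (1.8960,5.1080)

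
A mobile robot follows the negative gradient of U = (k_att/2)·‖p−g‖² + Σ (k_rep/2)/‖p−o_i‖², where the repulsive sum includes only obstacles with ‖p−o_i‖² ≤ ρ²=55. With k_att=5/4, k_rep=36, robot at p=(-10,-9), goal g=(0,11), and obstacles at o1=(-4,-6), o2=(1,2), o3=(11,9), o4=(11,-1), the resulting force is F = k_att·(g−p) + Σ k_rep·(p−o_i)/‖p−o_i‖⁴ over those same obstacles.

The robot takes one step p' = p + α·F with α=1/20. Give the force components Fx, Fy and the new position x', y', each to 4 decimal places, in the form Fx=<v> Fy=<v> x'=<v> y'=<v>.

F_att = 5/4·(g−p) = 5/4·(10,20) = (12.5000,25.0000)
o1: d²=45 ≤ ρ²=55; F_rep = 36·(-6,-3)/45² = (-0.1067,-0.0533)
o2: d²=242 > ρ²=55 → inactive
o3: d²=765 > ρ²=55 → inactive
o4: d²=505 > ρ²=55 → inactive
F = F_att + ΣF_rep = (12.3933,24.9467)
p' = p + 1/20·F = (-9.3803,-7.7527)

Fx=12.3933 Fy=24.9467 x'=-9.3803 y'=-7.7527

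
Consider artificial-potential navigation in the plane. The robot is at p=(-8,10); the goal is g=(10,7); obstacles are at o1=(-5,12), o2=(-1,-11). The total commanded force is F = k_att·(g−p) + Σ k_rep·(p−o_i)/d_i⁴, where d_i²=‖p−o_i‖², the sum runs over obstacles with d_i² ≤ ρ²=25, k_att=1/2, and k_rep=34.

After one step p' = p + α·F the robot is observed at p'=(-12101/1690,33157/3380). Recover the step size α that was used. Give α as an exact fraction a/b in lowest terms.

α = 1/10

F_att = 1/2·(g−p) = 1/2·(18,-3) = (9.0000,-1.5000)
o1: d²=13 ≤ ρ²=25; F_rep = 34·(-3,-2)/13² = (-0.6036,-0.4024)
o2: d²=490 > ρ²=25 → inactive
F = F_att + ΣF_rep = (8.3964,-1.9024)
Δp = p'−p = (0.8396,-0.1902); α = Δx/Fx = (1419/1690) / (1419/169) = 1/10
check: Δy/Fy = (-643/3380) / (-643/338) = 1/10 ✓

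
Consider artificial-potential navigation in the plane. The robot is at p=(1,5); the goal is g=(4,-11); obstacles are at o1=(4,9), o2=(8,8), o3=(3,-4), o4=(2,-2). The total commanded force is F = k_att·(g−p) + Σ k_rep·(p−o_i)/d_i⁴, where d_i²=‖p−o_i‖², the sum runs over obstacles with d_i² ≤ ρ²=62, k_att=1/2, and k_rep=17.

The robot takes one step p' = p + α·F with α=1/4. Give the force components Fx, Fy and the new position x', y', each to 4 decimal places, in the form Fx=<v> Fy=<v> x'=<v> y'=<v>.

Fx=1.3762 Fy=-8.0764 x'=1.3441 y'=2.9809

F_att = 1/2·(g−p) = 1/2·(3,-16) = (1.5000,-8.0000)
o1: d²=25 ≤ ρ²=62; F_rep = 17·(-3,-4)/25² = (-0.0816,-0.1088)
o2: d²=58 ≤ ρ²=62; F_rep = 17·(-7,-3)/58² = (-0.0354,-0.0152)
o3: d²=85 > ρ²=62 → inactive
o4: d²=50 ≤ ρ²=62; F_rep = 17·(-1,7)/50² = (-0.0068,0.0476)
F = F_att + ΣF_rep = (1.3762,-8.0764)
p' = p + 1/4·F = (1.3441,2.9809)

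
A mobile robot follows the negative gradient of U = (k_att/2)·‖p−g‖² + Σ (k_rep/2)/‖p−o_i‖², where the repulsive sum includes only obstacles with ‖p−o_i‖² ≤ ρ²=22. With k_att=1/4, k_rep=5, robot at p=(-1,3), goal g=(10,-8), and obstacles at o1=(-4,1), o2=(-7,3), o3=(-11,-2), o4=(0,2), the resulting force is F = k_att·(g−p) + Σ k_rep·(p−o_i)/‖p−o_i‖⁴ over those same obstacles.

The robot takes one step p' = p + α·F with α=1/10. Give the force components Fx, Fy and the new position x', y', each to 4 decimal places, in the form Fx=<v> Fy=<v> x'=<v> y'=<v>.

F_att = 1/4·(g−p) = 1/4·(11,-11) = (2.7500,-2.7500)
o1: d²=13 ≤ ρ²=22; F_rep = 5·(3,2)/13² = (0.0888,0.0592)
o2: d²=36 > ρ²=22 → inactive
o3: d²=125 > ρ²=22 → inactive
o4: d²=2 ≤ ρ²=22; F_rep = 5·(-1,1)/2² = (-1.2500,1.2500)
F = F_att + ΣF_rep = (1.5888,-1.4408)
p' = p + 1/10·F = (-0.8411,2.8559)

Fx=1.5888 Fy=-1.4408 x'=-0.8411 y'=2.8559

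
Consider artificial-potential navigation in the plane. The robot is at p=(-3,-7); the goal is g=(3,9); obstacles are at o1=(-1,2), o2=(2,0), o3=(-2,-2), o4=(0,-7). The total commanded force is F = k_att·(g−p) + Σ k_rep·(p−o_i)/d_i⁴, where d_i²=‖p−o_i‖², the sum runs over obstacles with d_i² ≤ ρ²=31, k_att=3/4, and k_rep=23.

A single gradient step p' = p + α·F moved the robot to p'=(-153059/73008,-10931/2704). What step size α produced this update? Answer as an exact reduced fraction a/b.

α = 1/4

F_att = 3/4·(g−p) = 3/4·(6,16) = (4.5000,12.0000)
o1: d²=85 > ρ²=31 → inactive
o2: d²=74 > ρ²=31 → inactive
o3: d²=26 ≤ ρ²=31; F_rep = 23·(-1,-5)/26² = (-0.0340,-0.1701)
o4: d²=9 ≤ ρ²=31; F_rep = 23·(-3,0)/9² = (-0.8519,0.0000)
F = F_att + ΣF_rep = (3.6141,11.8299)
Δp = p'−p = (0.9035,2.9575); α = Δx/Fx = (65965/73008) / (65965/18252) = 1/4
check: Δy/Fy = (7997/2704) / (7997/676) = 1/4 ✓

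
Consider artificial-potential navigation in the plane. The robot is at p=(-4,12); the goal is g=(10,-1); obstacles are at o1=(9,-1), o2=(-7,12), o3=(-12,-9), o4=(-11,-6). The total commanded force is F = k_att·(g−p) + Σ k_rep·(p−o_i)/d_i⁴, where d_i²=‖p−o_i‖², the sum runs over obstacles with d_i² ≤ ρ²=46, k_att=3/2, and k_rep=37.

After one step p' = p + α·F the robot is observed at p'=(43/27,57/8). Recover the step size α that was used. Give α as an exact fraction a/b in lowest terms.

F_att = 3/2·(g−p) = 3/2·(14,-13) = (21.0000,-19.5000)
o1: d²=338 > ρ²=46 → inactive
o2: d²=9 ≤ ρ²=46; F_rep = 37·(3,0)/9² = (1.3704,0.0000)
o3: d²=505 > ρ²=46 → inactive
o4: d²=373 > ρ²=46 → inactive
F = F_att + ΣF_rep = (22.3704,-19.5000)
Δp = p'−p = (5.5926,-4.8750); α = Δx/Fx = (151/27) / (604/27) = 1/4
check: Δy/Fy = (-39/8) / (-39/2) = 1/4 ✓

α = 1/4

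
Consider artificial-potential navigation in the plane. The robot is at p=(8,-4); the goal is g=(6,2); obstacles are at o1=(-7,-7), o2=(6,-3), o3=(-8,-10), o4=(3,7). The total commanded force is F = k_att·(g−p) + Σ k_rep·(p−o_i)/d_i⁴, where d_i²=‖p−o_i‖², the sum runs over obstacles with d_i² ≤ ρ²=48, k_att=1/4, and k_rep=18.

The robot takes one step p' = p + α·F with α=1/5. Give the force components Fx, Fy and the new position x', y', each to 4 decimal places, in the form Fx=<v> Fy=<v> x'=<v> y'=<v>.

F_att = 1/4·(g−p) = 1/4·(-2,6) = (-0.5000,1.5000)
o1: d²=234 > ρ²=48 → inactive
o2: d²=5 ≤ ρ²=48; F_rep = 18·(2,-1)/5² = (1.4400,-0.7200)
o3: d²=292 > ρ²=48 → inactive
o4: d²=146 > ρ²=48 → inactive
F = F_att + ΣF_rep = (0.9400,0.7800)
p' = p + 1/5·F = (8.1880,-3.8440)

Fx=0.9400 Fy=0.7800 x'=8.1880 y'=-3.8440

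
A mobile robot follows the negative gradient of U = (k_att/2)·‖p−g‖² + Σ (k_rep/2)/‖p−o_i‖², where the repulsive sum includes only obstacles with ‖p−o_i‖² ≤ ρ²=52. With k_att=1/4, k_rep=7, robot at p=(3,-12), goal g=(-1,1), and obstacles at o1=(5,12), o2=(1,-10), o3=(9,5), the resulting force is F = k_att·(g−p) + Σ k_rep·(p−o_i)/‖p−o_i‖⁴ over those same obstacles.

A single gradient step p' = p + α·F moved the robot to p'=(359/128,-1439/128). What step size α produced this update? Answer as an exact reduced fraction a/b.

α = 1/4

F_att = 1/4·(g−p) = 1/4·(-4,13) = (-1.0000,3.2500)
o1: d²=580 > ρ²=52 → inactive
o2: d²=8 ≤ ρ²=52; F_rep = 7·(2,-2)/8² = (0.2188,-0.2188)
o3: d²=325 > ρ²=52 → inactive
F = F_att + ΣF_rep = (-0.7812,3.0312)
Δp = p'−p = (-0.1953,0.7578); α = Δx/Fx = (-25/128) / (-25/32) = 1/4
check: Δy/Fy = (97/128) / (97/32) = 1/4 ✓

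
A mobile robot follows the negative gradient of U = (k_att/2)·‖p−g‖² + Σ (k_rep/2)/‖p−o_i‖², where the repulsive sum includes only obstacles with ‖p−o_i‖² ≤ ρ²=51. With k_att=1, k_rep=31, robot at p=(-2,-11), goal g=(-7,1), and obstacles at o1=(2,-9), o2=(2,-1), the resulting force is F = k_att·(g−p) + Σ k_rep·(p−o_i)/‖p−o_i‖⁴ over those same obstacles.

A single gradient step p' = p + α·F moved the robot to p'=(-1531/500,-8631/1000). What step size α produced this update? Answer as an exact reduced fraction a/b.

α = 1/5

F_att = 1·(g−p) = 1·(-5,12) = (-5.0000,12.0000)
o1: d²=20 ≤ ρ²=51; F_rep = 31·(-4,-2)/20² = (-0.3100,-0.1550)
o2: d²=116 > ρ²=51 → inactive
F = F_att + ΣF_rep = (-5.3100,11.8450)
Δp = p'−p = (-1.0620,2.3690); α = Δx/Fx = (-531/500) / (-531/100) = 1/5
check: Δy/Fy = (2369/1000) / (2369/200) = 1/5 ✓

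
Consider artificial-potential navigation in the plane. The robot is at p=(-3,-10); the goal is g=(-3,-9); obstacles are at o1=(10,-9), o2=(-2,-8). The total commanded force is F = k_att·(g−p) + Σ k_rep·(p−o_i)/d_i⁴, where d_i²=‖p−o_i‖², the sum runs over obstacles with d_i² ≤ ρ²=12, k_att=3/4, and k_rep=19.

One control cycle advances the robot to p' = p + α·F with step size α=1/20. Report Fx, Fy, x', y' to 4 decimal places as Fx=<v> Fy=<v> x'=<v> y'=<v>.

F_att = 3/4·(g−p) = 3/4·(0,1) = (0.0000,0.7500)
o1: d²=170 > ρ²=12 → inactive
o2: d²=5 ≤ ρ²=12; F_rep = 19·(-1,-2)/5² = (-0.7600,-1.5200)
F = F_att + ΣF_rep = (-0.7600,-0.7700)
p' = p + 1/20·F = (-3.0380,-10.0385)

Fx=-0.7600 Fy=-0.7700 x'=-3.0380 y'=-10.0385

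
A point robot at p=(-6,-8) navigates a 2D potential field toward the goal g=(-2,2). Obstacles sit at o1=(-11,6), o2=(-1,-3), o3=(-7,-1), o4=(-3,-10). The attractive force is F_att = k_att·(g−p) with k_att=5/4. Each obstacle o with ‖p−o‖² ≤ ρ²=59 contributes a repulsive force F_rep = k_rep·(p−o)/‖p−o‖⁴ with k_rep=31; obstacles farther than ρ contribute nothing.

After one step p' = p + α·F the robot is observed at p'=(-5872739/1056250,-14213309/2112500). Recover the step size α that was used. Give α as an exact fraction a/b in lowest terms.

F_att = 5/4·(g−p) = 5/4·(4,10) = (5.0000,12.5000)
o1: d²=221 > ρ²=59 → inactive
o2: d²=50 ≤ ρ²=59; F_rep = 31·(-5,-5)/50² = (-0.0620,-0.0620)
o3: d²=50 ≤ ρ²=59; F_rep = 31·(1,-7)/50² = (0.0124,-0.0868)
o4: d²=13 ≤ ρ²=59; F_rep = 31·(-3,2)/13² = (-0.5503,0.3669)
F = F_att + ΣF_rep = (4.4001,12.7181)
Δp = p'−p = (0.4400,1.2718); α = Δx/Fx = (464761/1056250) / (464761/105625) = 1/10
check: Δy/Fy = (2686691/2112500) / (2686691/211250) = 1/10 ✓

α = 1/10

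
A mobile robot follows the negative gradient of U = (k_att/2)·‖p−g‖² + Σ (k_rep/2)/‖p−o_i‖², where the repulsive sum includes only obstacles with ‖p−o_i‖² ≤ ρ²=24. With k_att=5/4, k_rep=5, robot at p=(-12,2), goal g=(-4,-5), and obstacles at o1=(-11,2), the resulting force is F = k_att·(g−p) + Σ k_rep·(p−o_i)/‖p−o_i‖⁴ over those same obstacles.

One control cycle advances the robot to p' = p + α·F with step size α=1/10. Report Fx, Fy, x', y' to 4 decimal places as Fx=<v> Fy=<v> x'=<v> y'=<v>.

Fx=5.0000 Fy=-8.7500 x'=-11.5000 y'=1.1250

F_att = 5/4·(g−p) = 5/4·(8,-7) = (10.0000,-8.7500)
o1: d²=1 ≤ ρ²=24; F_rep = 5·(-1,0)/1² = (-5.0000,0.0000)
F = F_att + ΣF_rep = (5.0000,-8.7500)
p' = p + 1/10·F = (-11.5000,1.1250)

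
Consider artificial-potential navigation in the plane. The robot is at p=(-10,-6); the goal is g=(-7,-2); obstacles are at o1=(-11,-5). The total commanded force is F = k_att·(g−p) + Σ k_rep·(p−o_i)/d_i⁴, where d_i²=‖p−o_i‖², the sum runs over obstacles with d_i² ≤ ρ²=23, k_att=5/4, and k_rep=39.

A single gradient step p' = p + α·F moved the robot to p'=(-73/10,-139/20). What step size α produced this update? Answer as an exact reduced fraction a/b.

F_att = 5/4·(g−p) = 5/4·(3,4) = (3.7500,5.0000)
o1: d²=2 ≤ ρ²=23; F_rep = 39·(1,-1)/2² = (9.7500,-9.7500)
F = F_att + ΣF_rep = (13.5000,-4.7500)
Δp = p'−p = (2.7000,-0.9500); α = Δx/Fx = (27/10) / (27/2) = 1/5
check: Δy/Fy = (-19/20) / (-19/4) = 1/5 ✓

α = 1/5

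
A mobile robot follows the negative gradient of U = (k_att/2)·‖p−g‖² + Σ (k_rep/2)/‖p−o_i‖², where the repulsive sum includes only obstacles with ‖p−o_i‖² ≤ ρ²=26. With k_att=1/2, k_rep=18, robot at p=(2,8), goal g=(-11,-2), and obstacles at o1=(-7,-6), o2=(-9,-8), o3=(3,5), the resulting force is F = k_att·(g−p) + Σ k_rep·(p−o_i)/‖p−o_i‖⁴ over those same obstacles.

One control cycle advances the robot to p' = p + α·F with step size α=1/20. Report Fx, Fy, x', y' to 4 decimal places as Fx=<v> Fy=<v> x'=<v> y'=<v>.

Fx=-6.6800 Fy=-4.4600 x'=1.6660 y'=7.7770

F_att = 1/2·(g−p) = 1/2·(-13,-10) = (-6.5000,-5.0000)
o1: d²=277 > ρ²=26 → inactive
o2: d²=377 > ρ²=26 → inactive
o3: d²=10 ≤ ρ²=26; F_rep = 18·(-1,3)/10² = (-0.1800,0.5400)
F = F_att + ΣF_rep = (-6.6800,-4.4600)
p' = p + 1/20·F = (1.6660,7.7770)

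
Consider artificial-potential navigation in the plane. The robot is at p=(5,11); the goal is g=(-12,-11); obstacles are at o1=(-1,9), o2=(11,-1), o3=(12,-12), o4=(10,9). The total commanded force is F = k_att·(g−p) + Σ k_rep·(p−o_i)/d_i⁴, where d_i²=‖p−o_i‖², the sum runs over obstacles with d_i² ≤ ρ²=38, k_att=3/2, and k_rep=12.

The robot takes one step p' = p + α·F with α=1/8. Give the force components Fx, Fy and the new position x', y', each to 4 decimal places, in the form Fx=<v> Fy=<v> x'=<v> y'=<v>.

F_att = 3/2·(g−p) = 3/2·(-17,-22) = (-25.5000,-33.0000)
o1: d²=40 > ρ²=38 → inactive
o2: d²=180 > ρ²=38 → inactive
o3: d²=578 > ρ²=38 → inactive
o4: d²=29 ≤ ρ²=38; F_rep = 12·(-5,2)/29² = (-0.0713,0.0285)
F = F_att + ΣF_rep = (-25.5713,-32.9715)
p' = p + 1/8·F = (1.8036,6.8786)

Fx=-25.5713 Fy=-32.9715 x'=1.8036 y'=6.8786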